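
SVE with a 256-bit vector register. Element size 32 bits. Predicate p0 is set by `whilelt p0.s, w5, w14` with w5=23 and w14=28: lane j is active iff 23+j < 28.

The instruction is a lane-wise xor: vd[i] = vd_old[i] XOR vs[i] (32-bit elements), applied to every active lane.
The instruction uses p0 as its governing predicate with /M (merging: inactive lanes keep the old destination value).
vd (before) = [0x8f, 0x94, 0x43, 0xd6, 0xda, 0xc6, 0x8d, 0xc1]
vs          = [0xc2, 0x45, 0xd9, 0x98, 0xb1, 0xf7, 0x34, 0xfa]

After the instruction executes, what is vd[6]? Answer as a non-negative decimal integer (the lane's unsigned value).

vd[6] = 141

lane count: 256 div 32 = 8
whilelt: lane j active iff 23+j < 28 → j < 5 → 5 active
[0] xor(0x8f,0xc2) = 0x4d
[1] xor(0x94,0x45) = 0xd1
[2] xor(0x43,0xd9) = 0x9a
[3] xor(0xd6,0x98) = 0x4e
[4] xor(0xda,0xb1) = 0x6b
[5] tail/keep = 0xc6
[6] tail/keep = 0x8d
[7] tail/keep = 0xc1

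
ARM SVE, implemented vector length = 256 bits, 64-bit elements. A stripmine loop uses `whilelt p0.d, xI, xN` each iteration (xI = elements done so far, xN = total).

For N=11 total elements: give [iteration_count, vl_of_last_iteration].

lane count: 256 div 64 = 4
iterations = ceil(11/4) = 3; final-pass vl = 3

[iterations, last_vl] = [3, 3]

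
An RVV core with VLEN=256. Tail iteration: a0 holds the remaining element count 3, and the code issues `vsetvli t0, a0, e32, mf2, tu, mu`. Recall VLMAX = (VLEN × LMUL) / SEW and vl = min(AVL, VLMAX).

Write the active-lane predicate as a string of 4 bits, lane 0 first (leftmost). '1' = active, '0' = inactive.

predicate = 1110

VLMAX = (256 × 1/2) / 32 = 4 lanes
AVL=3 ≤ VLMAX=4, so vl = 3
bits (lane 0 leftmost): 1110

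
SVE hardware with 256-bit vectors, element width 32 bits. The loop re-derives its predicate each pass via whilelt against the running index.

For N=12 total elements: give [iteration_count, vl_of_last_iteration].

register lanes = 256/32 = 8
N=12: ⌈12/8⌉ = 2 iters; last vl = 12 − 1×8 = 4

[iterations, last_vl] = [2, 4]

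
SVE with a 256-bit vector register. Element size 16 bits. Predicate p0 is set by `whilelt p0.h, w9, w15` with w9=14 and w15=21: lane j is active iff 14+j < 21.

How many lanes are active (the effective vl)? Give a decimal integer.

lane count: 256 div 16 = 16
p0[j] = (14+j < 21); true for j=0..6 → 7 lanes set

vl = 7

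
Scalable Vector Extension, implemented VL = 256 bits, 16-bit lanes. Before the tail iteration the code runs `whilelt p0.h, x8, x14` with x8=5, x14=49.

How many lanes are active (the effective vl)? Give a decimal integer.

256-bit reg / 16-bit elem → 16 lanes
active while 5+j < 49, i.e. j ∈ [0,44) capped at 16 ⇒ 16

vl = 16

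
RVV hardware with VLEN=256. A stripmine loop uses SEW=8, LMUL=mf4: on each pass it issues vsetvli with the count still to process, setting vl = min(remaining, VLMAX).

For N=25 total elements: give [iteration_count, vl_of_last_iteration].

[iterations, last_vl] = [4, 1]

lanes per group: 256·1/4/8 = 8
N=25: ⌈25/8⌉ = 4 iters; last vl = 25 − 3×8 = 1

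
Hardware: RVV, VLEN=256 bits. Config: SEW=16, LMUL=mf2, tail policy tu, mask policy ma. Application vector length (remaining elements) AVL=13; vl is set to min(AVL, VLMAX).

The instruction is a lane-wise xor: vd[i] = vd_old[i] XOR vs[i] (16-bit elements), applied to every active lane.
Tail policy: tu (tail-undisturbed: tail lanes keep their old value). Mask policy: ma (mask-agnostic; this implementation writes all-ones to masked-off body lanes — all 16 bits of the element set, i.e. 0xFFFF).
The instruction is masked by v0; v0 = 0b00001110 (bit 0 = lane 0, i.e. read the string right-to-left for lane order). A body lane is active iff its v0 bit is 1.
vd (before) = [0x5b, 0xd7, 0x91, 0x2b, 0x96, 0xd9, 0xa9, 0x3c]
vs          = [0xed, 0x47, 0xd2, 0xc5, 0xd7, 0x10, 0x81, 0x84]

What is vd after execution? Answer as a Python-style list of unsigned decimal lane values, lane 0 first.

vd = [65535, 144, 67, 238, 65535, 65535, 65535, 65535]

VLMAX = (256 × 1/2) / 16 = 8 lanes
AVL=13 > VLMAX=8, so vl = 8
lane  0: mask-off/ones ⇒ 0xffff
lane  1: xor(0xd7,0x47) ⇒ 0x90
lane  2: xor(0x91,0xd2) ⇒ 0x43
lane  3: xor(0x2b,0xc5) ⇒ 0xee
lane  4: mask-off/ones ⇒ 0xffff
lane  5: mask-off/ones ⇒ 0xffff
lane  6: mask-off/ones ⇒ 0xffff
lane  7: mask-off/ones ⇒ 0xffff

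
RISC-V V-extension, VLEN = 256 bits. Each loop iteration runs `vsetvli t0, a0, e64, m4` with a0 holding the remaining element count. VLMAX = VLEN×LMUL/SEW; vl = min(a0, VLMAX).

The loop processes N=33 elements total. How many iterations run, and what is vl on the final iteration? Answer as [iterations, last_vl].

VLMAX = (256 × 4) / 64 = 16 lanes
33 elements at 16/iter → 3 passes, remainder 1 on the last

[iterations, last_vl] = [3, 1]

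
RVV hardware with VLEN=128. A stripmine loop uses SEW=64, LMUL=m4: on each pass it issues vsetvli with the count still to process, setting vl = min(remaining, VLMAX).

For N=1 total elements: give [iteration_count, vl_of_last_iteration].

[iterations, last_vl] = [1, 1]

lanes per group: 128·4/64 = 8
iterations = ceil(1/8) = 1; final-pass vl = 1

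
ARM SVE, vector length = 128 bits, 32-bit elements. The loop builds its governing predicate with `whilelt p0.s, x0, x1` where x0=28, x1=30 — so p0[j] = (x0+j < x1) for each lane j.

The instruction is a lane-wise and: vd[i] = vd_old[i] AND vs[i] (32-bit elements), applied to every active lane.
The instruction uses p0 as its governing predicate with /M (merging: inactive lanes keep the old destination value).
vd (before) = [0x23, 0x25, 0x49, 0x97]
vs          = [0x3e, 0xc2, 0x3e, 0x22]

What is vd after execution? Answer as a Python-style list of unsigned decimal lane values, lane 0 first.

vd = [34, 0, 73, 151]

register lanes = 128/32 = 4
p0[j] = (28+j < 30); true for j=0..1 → 2 lanes set
[0] and(0x23,0x3e) = 0x22
[1] and(0x25,0xc2) = 0x00
[2] tail/keep = 0x49
[3] tail/keep = 0x97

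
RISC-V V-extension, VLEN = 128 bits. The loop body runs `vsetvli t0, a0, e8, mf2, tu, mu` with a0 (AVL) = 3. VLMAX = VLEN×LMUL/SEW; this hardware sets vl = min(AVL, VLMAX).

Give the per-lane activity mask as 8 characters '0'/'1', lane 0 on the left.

predicate = 11100000

VLMAX = VLEN×LMUL/SEW = 128×1/2/8 = 8
vl = min(AVL, VLMAX) = min(3, 8) = 3
bits (lane 0 leftmost): 11100000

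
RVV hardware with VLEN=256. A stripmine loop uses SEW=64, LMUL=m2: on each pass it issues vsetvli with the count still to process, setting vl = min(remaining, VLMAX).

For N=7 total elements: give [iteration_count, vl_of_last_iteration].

VLMAX = (256 × 2) / 64 = 8 lanes
7 elements at 8/iter → 1 passes, remainder 7 on the last

[iterations, last_vl] = [1, 7]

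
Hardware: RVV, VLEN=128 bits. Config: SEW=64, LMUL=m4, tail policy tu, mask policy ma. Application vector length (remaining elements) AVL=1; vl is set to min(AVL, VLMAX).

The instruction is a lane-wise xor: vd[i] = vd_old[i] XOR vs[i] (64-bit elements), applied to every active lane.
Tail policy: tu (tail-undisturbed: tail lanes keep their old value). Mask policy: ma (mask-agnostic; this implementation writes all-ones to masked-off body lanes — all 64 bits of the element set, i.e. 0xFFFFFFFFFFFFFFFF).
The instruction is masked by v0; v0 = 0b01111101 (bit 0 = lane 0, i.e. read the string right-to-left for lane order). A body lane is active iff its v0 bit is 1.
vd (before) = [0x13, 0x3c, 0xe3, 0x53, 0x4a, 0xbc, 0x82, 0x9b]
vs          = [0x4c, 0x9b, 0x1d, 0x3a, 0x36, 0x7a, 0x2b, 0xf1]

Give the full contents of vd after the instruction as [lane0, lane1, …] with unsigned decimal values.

lanes per group: 128·4/64 = 8
vl = min(AVL, VLMAX) = min(1, 8) = 1
vd[0] xor(0x13,0x4c) -> 0x5f
vd[1] tail/keep -> 0x3c
vd[2] tail/keep -> 0xe3
vd[3] tail/keep -> 0x53
vd[4] tail/keep -> 0x4a
vd[5] tail/keep -> 0xbc
vd[6] tail/keep -> 0x82
vd[7] tail/keep -> 0x9b

vd = [95, 60, 227, 83, 74, 188, 130, 155]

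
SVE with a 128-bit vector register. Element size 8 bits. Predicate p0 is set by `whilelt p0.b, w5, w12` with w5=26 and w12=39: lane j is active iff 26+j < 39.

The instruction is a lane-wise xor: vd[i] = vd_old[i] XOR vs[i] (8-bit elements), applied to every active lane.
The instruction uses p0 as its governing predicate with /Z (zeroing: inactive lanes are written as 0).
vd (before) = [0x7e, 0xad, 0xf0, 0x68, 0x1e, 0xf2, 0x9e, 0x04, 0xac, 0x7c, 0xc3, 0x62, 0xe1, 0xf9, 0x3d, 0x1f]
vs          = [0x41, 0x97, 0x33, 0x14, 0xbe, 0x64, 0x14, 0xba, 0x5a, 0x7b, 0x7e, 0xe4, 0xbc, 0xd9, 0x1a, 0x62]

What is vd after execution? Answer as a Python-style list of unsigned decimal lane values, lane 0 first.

lane count: 128 div 8 = 16
p0[j] = (26+j < 39); true for j=0..12 → 13 lanes set
  i=0: xor(0x7e,0x41) → 63
  i=1: xor(0xad,0x97) → 58
  i=2: xor(0xf0,0x33) → 195
  i=3: xor(0x68,0x14) → 124
  i=4: xor(0x1e,0xbe) → 160
  i=5: xor(0xf2,0x64) → 150
  i=6: xor(0x9e,0x14) → 138
  i=7: xor(0x04,0xba) → 190
  i=8: xor(0xac,0x5a) → 246
  i=9: xor(0x7c,0x7b) → 7
  i=10: xor(0xc3,0x7e) → 189
  i=11: xor(0x62,0xe4) → 134
  i=12: xor(0xe1,0xbc) → 93
  i=13: tail/zero → 0
  i=14: tail/zero → 0
  i=15: tail/zero → 0

vd = [63, 58, 195, 124, 160, 150, 138, 190, 246, 7, 189, 134, 93, 0, 0, 0]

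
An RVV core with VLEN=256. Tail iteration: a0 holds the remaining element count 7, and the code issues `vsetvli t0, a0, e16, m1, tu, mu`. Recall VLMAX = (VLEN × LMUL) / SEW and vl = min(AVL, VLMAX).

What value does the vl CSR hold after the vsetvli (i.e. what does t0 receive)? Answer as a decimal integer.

lanes per group: 256·1/16 = 16
vl = min(AVL, VLMAX) = min(7, 16) = 7

vl = 7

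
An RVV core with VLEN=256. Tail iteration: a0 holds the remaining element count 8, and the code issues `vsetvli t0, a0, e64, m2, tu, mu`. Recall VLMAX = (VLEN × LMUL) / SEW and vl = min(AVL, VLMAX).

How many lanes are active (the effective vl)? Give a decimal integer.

vl = 8

VLMAX = VLEN×LMUL/SEW = 256×2/64 = 8
vl = min(AVL, VLMAX) = min(8, 8) = 8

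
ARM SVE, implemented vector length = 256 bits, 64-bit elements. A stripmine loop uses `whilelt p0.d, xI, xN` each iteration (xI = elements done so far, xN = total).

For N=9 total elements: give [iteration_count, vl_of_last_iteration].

[iterations, last_vl] = [3, 1]

256-bit reg / 64-bit elem → 4 lanes
iterations = ceil(9/4) = 3; final-pass vl = 1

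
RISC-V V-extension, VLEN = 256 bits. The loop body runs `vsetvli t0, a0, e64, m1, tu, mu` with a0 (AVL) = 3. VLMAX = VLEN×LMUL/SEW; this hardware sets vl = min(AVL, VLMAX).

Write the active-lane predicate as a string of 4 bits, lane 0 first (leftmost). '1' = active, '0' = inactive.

predicate = 1110

VLMAX = VLEN×LMUL/SEW = 256×1/64 = 4
vl ← min(3, 4) = 3
bits (lane 0 leftmost): 1110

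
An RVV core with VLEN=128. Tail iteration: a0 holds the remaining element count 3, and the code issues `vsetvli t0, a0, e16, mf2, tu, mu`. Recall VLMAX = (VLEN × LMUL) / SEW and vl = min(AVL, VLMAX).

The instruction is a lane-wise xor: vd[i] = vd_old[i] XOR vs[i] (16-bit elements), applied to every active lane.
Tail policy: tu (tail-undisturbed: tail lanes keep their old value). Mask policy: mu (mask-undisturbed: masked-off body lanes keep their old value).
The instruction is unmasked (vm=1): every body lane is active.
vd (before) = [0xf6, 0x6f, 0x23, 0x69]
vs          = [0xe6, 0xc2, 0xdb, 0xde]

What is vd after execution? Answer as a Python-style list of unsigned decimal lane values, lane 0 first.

lanes per group: 128·1/2/16 = 4
vl ← min(3, 4) = 3
vd[0] xor(0xf6,0xe6) -> 0x10
vd[1] xor(0x6f,0xc2) -> 0xad
vd[2] xor(0x23,0xdb) -> 0xf8
vd[3] tail/keep -> 0x69

vd = [16, 173, 248, 105]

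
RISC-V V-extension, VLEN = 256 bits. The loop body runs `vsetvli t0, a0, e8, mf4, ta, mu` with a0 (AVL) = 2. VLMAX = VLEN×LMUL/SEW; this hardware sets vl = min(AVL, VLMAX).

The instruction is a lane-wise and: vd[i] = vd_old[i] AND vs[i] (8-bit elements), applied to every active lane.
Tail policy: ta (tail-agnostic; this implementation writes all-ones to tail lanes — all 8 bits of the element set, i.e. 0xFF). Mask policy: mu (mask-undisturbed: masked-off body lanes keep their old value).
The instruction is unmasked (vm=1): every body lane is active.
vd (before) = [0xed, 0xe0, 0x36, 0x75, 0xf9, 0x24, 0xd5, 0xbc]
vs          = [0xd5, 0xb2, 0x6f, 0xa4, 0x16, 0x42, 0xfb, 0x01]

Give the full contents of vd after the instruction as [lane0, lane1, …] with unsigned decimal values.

vd = [197, 160, 255, 255, 255, 255, 255, 255]

VLMAX = VLEN×LMUL/SEW = 256×1/4/8 = 8
AVL=2 ≤ VLMAX=8, so vl = 2
  i=0: and(0xed,0xd5) → 197
  i=1: and(0xe0,0xb2) → 160
  i=2: tail/ones → 255
  i=3: tail/ones → 255
  i=4: tail/ones → 255
  i=5: tail/ones → 255
  i=6: tail/ones → 255
  i=7: tail/ones → 255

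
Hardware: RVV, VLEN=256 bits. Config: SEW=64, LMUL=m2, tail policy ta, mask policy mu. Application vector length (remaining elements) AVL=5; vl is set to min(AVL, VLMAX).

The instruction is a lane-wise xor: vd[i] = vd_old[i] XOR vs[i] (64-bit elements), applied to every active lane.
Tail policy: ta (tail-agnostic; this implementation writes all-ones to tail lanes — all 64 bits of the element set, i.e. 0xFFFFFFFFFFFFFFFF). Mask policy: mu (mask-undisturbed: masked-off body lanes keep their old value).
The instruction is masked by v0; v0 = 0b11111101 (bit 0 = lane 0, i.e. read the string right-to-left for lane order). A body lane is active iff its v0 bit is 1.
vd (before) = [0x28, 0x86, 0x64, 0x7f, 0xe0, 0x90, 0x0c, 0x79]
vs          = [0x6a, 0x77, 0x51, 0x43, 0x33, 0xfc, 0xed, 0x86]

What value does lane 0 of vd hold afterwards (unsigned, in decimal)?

vd[0] = 66

VLMAX = VLEN×LMUL/SEW = 256×2/64 = 8
vl ← min(5, 8) = 5
  i=0: xor(0x28,0x6a) → 66
  i=1: mask-off/keep → 134
  i=2: xor(0x64,0x51) → 53
  i=3: xor(0x7f,0x43) → 60
  i=4: xor(0xe0,0x33) → 211
  i=5: tail/ones → 18446744073709551615
  i=6: tail/ones → 18446744073709551615
  i=7: tail/ones → 18446744073709551615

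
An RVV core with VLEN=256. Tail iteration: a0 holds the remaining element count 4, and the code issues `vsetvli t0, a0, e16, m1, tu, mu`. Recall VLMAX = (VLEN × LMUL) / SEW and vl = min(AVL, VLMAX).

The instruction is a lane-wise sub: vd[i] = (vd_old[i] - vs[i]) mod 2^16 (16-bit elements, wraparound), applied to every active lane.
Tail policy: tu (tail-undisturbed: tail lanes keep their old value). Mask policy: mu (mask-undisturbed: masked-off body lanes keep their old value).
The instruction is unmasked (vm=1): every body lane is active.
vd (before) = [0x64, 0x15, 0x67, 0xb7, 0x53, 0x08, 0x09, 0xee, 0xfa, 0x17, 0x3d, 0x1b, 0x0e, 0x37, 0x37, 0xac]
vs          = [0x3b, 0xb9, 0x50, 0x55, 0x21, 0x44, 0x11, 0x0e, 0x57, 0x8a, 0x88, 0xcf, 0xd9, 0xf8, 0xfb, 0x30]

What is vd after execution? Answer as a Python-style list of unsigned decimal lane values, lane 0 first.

vd = [41, 65372, 23, 98, 83, 8, 9, 238, 250, 23, 61, 27, 14, 55, 55, 172]

VLMAX = (256 × 1) / 16 = 16 lanes
AVL=4 ≤ VLMAX=16, so vl = 4
[0] sub(0x64,0x3b) = 0x29
[1] sub(0x15,0xb9) = 0xff5c
[2] sub(0x67,0x50) = 0x17
[3] sub(0xb7,0x55) = 0x62
[4] tail/keep = 0x53
[5] tail/keep = 0x08
[6] tail/keep = 0x09
[7] tail/keep = 0xee
[8] tail/keep = 0xfa
[9] tail/keep = 0x17
[10] tail/keep = 0x3d
[11] tail/keep = 0x1b
[12] tail/keep = 0x0e
[13] tail/keep = 0x37
[14] tail/keep = 0x37
[15] tail/keep = 0xac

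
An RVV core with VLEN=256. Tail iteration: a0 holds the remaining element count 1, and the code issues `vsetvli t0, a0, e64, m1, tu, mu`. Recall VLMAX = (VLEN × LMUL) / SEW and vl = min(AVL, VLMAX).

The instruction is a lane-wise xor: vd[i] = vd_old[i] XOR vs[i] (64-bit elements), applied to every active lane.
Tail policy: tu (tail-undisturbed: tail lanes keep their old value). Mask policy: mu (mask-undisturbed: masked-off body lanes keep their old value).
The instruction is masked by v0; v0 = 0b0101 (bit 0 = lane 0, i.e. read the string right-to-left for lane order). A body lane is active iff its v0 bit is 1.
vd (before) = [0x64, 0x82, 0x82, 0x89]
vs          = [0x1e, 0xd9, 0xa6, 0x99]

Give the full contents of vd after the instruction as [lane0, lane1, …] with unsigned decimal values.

lanes per group: 256·1/64 = 4
AVL=1 ≤ VLMAX=4, so vl = 1
lane  0: xor(0x64,0x1e) ⇒ 0x7a
lane  1: tail/keep ⇒ 0x82
lane  2: tail/keep ⇒ 0x82
lane  3: tail/keep ⇒ 0x89

vd = [122, 130, 130, 137]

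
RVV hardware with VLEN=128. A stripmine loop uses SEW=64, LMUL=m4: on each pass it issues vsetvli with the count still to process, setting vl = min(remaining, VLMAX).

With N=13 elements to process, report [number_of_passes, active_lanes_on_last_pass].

lanes per group: 128·4/64 = 8
N=13: ⌈13/8⌉ = 2 iters; last vl = 13 − 1×8 = 5

[iterations, last_vl] = [2, 5]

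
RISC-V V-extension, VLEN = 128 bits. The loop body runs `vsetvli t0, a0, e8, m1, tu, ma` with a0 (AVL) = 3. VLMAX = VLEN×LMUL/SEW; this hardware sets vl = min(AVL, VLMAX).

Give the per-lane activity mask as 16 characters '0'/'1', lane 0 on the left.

predicate = 1110000000000000

VLMAX = VLEN×LMUL/SEW = 128×1/8 = 16
AVL=3 ≤ VLMAX=16, so vl = 3
bits (lane 0 leftmost): 1110000000000000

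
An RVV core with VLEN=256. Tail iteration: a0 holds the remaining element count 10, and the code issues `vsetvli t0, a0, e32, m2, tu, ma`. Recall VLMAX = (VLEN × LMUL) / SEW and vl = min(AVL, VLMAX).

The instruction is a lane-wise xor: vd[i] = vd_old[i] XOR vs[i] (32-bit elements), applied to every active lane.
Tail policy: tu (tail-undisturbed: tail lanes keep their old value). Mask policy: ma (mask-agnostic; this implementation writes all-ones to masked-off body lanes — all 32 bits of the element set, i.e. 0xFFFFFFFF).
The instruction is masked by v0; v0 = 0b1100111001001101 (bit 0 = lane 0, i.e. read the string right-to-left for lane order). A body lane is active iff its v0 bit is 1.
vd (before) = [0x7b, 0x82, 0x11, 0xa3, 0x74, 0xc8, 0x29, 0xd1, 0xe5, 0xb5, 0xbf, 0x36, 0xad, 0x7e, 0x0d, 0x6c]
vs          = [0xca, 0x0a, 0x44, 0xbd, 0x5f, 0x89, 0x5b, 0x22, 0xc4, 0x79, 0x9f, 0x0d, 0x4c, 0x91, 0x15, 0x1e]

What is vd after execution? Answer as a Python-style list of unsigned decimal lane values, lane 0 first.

VLMAX = VLEN×LMUL/SEW = 256×2/32 = 16
AVL=10 ≤ VLMAX=16, so vl = 10
  i=0: xor(0x7b,0xca) → 177
  i=1: mask-off/ones → 4294967295
  i=2: xor(0x11,0x44) → 85
  i=3: xor(0xa3,0xbd) → 30
  i=4: mask-off/ones → 4294967295
  i=5: mask-off/ones → 4294967295
  i=6: xor(0x29,0x5b) → 114
  i=7: mask-off/ones → 4294967295
  i=8: mask-off/ones → 4294967295
  i=9: xor(0xb5,0x79) → 204
  i=10: tail/keep → 191
  i=11: tail/keep → 54
  i=12: tail/keep → 173
  i=13: tail/keep → 126
  i=14: tail/keep → 13
  i=15: tail/keep → 108

vd = [177, 4294967295, 85, 30, 4294967295, 4294967295, 114, 4294967295, 4294967295, 204, 191, 54, 173, 126, 13, 108]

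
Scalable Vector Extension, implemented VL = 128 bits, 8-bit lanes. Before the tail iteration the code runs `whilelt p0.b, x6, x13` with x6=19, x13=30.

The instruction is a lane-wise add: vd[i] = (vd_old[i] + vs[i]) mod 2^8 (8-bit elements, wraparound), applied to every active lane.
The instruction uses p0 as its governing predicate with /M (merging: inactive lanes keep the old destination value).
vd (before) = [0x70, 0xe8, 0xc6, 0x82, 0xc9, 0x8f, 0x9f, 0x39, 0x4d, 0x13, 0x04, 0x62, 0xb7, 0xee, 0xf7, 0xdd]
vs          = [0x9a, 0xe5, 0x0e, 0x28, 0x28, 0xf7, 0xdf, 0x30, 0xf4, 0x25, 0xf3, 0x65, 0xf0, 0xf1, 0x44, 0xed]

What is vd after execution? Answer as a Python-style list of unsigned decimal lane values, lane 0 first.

vd = [10, 205, 212, 170, 241, 134, 126, 105, 65, 56, 247, 98, 183, 238, 247, 221]

lane count: 128 div 8 = 16
whilelt: lane j active iff 19+j < 30 → j < 11 → 11 active
vd[0] add(0x70,0x9a) -> 0x0a
vd[1] add(0xe8,0xe5) -> 0xcd
vd[2] add(0xc6,0x0e) -> 0xd4
vd[3] add(0x82,0x28) -> 0xaa
vd[4] add(0xc9,0x28) -> 0xf1
vd[5] add(0x8f,0xf7) -> 0x86
vd[6] add(0x9f,0xdf) -> 0x7e
vd[7] add(0x39,0x30) -> 0x69
vd[8] add(0x4d,0xf4) -> 0x41
vd[9] add(0x13,0x25) -> 0x38
vd[10] add(0x04,0xf3) -> 0xf7
vd[11] tail/keep -> 0x62
vd[12] tail/keep -> 0xb7
vd[13] tail/keep -> 0xee
vd[14] tail/keep -> 0xf7
vd[15] tail/keep -> 0xdd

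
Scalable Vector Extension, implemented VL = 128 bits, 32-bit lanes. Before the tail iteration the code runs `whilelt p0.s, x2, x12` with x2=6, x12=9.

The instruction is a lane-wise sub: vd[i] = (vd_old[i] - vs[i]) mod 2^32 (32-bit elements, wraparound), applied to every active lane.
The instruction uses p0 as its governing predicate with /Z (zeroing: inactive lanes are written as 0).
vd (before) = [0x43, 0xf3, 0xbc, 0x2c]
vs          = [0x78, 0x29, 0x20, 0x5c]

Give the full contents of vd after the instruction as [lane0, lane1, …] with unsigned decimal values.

lane count: 128 div 32 = 4
p0[j] = (6+j < 9); true for j=0..2 → 3 lanes set
lane  0: sub(0x43,0x78) ⇒ 0xffffffcb
lane  1: sub(0xf3,0x29) ⇒ 0xca
lane  2: sub(0xbc,0x20) ⇒ 0x9c
lane  3: tail/zero ⇒ 0x00

vd = [4294967243, 202, 156, 0]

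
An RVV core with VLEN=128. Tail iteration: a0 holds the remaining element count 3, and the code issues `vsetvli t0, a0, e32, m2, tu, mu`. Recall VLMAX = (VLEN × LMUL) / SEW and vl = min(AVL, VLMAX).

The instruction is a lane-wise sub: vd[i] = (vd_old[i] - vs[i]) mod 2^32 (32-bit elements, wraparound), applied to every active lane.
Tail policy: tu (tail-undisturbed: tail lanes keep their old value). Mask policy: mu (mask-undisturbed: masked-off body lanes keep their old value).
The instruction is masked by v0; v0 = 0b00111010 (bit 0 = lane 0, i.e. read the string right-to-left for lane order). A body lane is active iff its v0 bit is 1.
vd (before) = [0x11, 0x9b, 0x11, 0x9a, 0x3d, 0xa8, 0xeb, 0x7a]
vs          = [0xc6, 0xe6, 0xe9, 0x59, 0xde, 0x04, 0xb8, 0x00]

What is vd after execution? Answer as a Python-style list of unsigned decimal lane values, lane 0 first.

VLMAX = VLEN×LMUL/SEW = 128×2/32 = 8
vl = min(AVL, VLMAX) = min(3, 8) = 3
lane  0: mask-off/keep ⇒ 0x11
lane  1: sub(0x9b,0xe6) ⇒ 0xffffffb5
lane  2: mask-off/keep ⇒ 0x11
lane  3: tail/keep ⇒ 0x9a
lane  4: tail/keep ⇒ 0x3d
lane  5: tail/keep ⇒ 0xa8
lane  6: tail/keep ⇒ 0xeb
lane  7: tail/keep ⇒ 0x7a

vd = [17, 4294967221, 17, 154, 61, 168, 235, 122]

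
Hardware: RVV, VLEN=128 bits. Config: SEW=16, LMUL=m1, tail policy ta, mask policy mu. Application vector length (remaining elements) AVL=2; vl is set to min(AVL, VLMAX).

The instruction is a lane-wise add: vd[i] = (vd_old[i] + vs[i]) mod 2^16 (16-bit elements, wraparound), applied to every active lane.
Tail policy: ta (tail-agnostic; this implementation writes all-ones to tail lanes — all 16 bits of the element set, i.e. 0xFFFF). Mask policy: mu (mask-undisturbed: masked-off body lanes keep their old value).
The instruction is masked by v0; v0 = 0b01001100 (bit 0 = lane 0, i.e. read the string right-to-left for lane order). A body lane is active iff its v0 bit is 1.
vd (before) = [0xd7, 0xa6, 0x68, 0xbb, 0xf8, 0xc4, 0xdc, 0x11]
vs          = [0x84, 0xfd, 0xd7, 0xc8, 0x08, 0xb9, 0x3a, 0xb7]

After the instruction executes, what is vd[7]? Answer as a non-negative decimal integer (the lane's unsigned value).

vd[7] = 65535

lanes per group: 128·1/16 = 8
vl = min(AVL, VLMAX) = min(2, 8) = 2
  i=0: mask-off/keep → 215
  i=1: mask-off/keep → 166
  i=2: tail/ones → 65535
  i=3: tail/ones → 65535
  i=4: tail/ones → 65535
  i=5: tail/ones → 65535
  i=6: tail/ones → 65535
  i=7: tail/ones → 65535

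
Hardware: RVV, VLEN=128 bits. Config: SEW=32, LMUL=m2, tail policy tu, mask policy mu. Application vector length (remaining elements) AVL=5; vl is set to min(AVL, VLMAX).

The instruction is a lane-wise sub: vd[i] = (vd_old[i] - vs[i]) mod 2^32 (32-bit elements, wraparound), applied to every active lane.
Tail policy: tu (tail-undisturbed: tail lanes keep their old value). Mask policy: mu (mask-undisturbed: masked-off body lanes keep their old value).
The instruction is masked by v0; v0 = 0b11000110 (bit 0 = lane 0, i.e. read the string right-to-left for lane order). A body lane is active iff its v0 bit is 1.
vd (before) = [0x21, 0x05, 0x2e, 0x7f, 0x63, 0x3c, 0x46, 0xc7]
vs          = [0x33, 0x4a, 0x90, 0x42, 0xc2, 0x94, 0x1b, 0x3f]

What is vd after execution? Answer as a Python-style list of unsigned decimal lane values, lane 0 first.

lanes per group: 128·2/32 = 8
vl ← min(5, 8) = 5
[0] mask-off/keep = 0x21
[1] sub(0x05,0x4a) = 0xffffffbb
[2] sub(0x2e,0x90) = 0xffffff9e
[3] mask-off/keep = 0x7f
[4] mask-off/keep = 0x63
[5] tail/keep = 0x3c
[6] tail/keep = 0x46
[7] tail/keep = 0xc7

vd = [33, 4294967227, 4294967198, 127, 99, 60, 70, 199]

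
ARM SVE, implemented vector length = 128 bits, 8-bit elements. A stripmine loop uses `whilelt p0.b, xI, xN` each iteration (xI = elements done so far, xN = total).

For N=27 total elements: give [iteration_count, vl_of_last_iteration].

[iterations, last_vl] = [2, 11]

register lanes = 128/8 = 16
iterations = ceil(27/16) = 2; final-pass vl = 11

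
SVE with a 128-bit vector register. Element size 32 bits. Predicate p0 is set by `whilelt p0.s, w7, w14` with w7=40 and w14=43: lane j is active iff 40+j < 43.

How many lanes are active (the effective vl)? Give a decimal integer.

lane count: 128 div 32 = 4
p0[j] = (40+j < 43); true for j=0..2 → 3 lanes set

vl = 3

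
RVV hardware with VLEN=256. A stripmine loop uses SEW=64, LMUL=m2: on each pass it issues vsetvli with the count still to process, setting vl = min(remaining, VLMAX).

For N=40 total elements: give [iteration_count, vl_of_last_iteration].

[iterations, last_vl] = [5, 8]

VLMAX = (256 × 2) / 64 = 8 lanes
iterations = ceil(40/8) = 5; final-pass vl = 8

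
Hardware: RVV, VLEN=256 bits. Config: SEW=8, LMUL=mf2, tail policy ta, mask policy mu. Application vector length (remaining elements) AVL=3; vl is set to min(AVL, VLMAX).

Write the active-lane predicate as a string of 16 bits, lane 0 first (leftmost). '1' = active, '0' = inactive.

predicate = 1110000000000000

lanes per group: 256·1/2/8 = 16
vl ← min(3, 16) = 3
bits (lane 0 leftmost): 1110000000000000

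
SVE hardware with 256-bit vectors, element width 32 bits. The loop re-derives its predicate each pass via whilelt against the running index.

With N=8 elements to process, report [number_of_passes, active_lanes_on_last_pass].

[iterations, last_vl] = [1, 8]

256-bit reg / 32-bit elem → 8 lanes
iterations = ceil(8/8) = 1; final-pass vl = 8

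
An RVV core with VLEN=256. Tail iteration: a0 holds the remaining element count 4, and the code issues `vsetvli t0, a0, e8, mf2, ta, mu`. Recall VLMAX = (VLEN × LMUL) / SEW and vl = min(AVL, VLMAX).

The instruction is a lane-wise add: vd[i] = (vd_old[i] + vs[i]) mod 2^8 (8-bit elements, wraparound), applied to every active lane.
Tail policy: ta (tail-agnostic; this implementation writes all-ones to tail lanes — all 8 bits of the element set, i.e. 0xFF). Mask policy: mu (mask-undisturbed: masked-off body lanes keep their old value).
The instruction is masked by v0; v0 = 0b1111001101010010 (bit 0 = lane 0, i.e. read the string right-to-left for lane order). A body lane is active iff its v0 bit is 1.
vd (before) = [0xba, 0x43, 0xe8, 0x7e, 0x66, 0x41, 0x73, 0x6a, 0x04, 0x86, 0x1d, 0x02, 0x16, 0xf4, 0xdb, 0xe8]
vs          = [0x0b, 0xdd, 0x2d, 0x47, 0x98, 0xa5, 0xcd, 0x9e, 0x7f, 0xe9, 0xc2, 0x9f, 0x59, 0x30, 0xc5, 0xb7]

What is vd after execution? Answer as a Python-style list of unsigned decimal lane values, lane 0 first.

vd = [186, 32, 232, 126, 255, 255, 255, 255, 255, 255, 255, 255, 255, 255, 255, 255]

VLMAX = (256 × 1/2) / 8 = 16 lanes
vl ← min(4, 16) = 4
[0] mask-off/keep = 0xba
[1] add(0x43,0xdd) = 0x20
[2] mask-off/keep = 0xe8
[3] mask-off/keep = 0x7e
[4] tail/ones = 0xff
[5] tail/ones = 0xff
[6] tail/ones = 0xff
[7] tail/ones = 0xff
[8] tail/ones = 0xff
[9] tail/ones = 0xff
[10] tail/ones = 0xff
[11] tail/ones = 0xff
[12] tail/ones = 0xff
[13] tail/ones = 0xff
[14] tail/ones = 0xff
[15] tail/ones = 0xff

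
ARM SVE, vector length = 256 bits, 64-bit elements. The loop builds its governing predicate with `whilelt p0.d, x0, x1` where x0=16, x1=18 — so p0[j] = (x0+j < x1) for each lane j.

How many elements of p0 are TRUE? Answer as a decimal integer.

lane count: 256 div 64 = 4
active while 16+j < 18, i.e. j ∈ [0,2) capped at 4 ⇒ 2

vl = 2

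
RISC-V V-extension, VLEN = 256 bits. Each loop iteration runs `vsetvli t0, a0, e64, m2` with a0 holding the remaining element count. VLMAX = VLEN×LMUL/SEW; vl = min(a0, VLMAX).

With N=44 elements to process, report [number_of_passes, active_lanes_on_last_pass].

VLMAX = (256 × 2) / 64 = 8 lanes
N=44: ⌈44/8⌉ = 6 iters; last vl = 44 − 5×8 = 4

[iterations, last_vl] = [6, 4]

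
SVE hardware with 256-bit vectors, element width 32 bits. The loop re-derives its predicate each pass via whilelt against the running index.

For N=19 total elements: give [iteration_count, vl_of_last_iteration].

register lanes = 256/32 = 8
19 elements at 8/iter → 3 passes, remainder 3 on the last

[iterations, last_vl] = [3, 3]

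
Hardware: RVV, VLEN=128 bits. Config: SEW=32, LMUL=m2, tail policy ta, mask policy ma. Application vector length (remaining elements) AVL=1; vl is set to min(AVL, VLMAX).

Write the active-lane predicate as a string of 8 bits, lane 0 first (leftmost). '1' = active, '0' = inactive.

predicate = 10000000

VLMAX = (128 × 2) / 32 = 8 lanes
vl ← min(1, 8) = 1
bits (lane 0 leftmost): 10000000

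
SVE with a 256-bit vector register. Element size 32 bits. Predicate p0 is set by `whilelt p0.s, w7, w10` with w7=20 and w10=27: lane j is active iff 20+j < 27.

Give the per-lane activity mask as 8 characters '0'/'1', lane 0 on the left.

register lanes = 256/32 = 8
whilelt: lane j active iff 20+j < 27 → j < 7 → 7 active
bits (lane 0 leftmost): 11111110

predicate = 11111110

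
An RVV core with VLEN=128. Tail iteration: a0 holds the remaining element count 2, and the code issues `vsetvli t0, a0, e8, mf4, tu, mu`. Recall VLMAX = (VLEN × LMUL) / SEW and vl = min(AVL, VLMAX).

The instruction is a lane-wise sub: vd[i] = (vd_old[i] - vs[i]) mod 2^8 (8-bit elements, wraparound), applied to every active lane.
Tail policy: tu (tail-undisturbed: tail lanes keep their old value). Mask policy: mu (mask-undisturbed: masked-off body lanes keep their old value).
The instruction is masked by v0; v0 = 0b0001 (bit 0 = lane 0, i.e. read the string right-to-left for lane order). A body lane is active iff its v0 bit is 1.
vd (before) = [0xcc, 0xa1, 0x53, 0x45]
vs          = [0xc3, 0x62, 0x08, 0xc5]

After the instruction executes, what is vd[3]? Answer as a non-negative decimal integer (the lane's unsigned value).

vd[3] = 69

VLMAX = VLEN×LMUL/SEW = 128×1/4/8 = 4
vl = min(AVL, VLMAX) = min(2, 4) = 2
vd[0] sub(0xcc,0xc3) -> 0x09
vd[1] mask-off/keep -> 0xa1
vd[2] tail/keep -> 0x53
vd[3] tail/keep -> 0x45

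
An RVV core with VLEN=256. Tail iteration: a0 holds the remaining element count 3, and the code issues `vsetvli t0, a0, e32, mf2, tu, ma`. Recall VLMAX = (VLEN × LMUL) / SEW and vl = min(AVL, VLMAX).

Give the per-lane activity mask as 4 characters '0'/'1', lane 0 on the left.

VLMAX = (256 × 1/2) / 32 = 4 lanes
vl = min(AVL, VLMAX) = min(3, 4) = 3
bits (lane 0 leftmost): 1110

predicate = 1110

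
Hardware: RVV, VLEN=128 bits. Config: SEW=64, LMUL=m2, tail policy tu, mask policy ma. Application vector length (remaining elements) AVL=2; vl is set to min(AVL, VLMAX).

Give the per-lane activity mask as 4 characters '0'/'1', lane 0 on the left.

predicate = 1100

lanes per group: 128·2/64 = 4
AVL=2 ≤ VLMAX=4, so vl = 2
bits (lane 0 leftmost): 1100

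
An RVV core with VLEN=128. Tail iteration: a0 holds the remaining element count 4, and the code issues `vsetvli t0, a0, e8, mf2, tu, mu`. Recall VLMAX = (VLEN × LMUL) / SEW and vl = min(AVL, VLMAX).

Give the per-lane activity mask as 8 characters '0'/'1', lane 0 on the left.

predicate = 11110000

lanes per group: 128·1/2/8 = 8
AVL=4 ≤ VLMAX=8, so vl = 4
bits (lane 0 leftmost): 11110000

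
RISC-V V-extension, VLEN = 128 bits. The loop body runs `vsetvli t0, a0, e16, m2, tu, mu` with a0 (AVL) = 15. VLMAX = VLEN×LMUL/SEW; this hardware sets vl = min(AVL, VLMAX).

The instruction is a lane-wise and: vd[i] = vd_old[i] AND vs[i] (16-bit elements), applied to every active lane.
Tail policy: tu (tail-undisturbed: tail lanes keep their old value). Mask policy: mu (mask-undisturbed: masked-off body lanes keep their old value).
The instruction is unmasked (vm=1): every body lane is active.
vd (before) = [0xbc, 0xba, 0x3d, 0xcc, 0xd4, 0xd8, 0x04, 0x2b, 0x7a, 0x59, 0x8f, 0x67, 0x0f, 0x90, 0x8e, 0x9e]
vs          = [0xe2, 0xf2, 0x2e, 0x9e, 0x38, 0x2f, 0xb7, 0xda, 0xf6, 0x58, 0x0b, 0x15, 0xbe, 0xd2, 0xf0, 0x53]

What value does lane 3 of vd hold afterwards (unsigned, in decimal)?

vd[3] = 140

VLMAX = VLEN×LMUL/SEW = 128×2/16 = 16
vl = min(AVL, VLMAX) = min(15, 16) = 15
vd[0] and(0xbc,0xe2) -> 0xa0
vd[1] and(0xba,0xf2) -> 0xb2
vd[2] and(0x3d,0x2e) -> 0x2c
vd[3] and(0xcc,0x9e) -> 0x8c
vd[4] and(0xd4,0x38) -> 0x10
vd[5] and(0xd8,0x2f) -> 0x08
vd[6] and(0x04,0xb7) -> 0x04
vd[7] and(0x2b,0xda) -> 0x0a
vd[8] and(0x7a,0xf6) -> 0x72
vd[9] and(0x59,0x58) -> 0x58
vd[10] and(0x8f,0x0b) -> 0x0b
vd[11] and(0x67,0x15) -> 0x05
vd[12] and(0x0f,0xbe) -> 0x0e
vd[13] and(0x90,0xd2) -> 0x90
vd[14] and(0x8e,0xf0) -> 0x80
vd[15] tail/keep -> 0x9e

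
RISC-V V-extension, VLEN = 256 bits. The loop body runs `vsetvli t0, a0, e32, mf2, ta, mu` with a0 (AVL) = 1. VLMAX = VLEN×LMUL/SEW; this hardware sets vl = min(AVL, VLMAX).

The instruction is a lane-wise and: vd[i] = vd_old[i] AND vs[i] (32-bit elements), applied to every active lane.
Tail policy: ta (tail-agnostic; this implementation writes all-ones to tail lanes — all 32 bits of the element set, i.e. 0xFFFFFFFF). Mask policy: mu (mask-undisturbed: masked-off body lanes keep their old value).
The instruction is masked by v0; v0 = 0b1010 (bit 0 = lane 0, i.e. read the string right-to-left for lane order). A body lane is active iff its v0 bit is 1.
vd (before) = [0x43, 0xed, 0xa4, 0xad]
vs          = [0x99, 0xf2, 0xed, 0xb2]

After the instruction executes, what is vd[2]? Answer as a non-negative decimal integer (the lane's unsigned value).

VLMAX = (256 × 1/2) / 32 = 4 lanes
AVL=1 ≤ VLMAX=4, so vl = 1
lane  0: mask-off/keep ⇒ 0x43
lane  1: tail/ones ⇒ 0xffffffff
lane  2: tail/ones ⇒ 0xffffffff
lane  3: tail/ones ⇒ 0xffffffff

vd[2] = 4294967295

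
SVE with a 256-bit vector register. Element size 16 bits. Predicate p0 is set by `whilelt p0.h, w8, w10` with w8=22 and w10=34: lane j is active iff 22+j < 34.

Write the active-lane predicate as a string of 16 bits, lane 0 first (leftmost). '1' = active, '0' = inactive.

predicate = 1111111111110000

256-bit reg / 16-bit elem → 16 lanes
active while 22+j < 34, i.e. j ∈ [0,12) capped at 16 ⇒ 12
bits (lane 0 leftmost): 1111111111110000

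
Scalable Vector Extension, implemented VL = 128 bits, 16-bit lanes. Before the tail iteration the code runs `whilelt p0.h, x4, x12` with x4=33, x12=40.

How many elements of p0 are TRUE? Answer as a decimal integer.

vl = 7

register lanes = 128/16 = 8
p0[j] = (33+j < 40); true for j=0..6 → 7 lanes set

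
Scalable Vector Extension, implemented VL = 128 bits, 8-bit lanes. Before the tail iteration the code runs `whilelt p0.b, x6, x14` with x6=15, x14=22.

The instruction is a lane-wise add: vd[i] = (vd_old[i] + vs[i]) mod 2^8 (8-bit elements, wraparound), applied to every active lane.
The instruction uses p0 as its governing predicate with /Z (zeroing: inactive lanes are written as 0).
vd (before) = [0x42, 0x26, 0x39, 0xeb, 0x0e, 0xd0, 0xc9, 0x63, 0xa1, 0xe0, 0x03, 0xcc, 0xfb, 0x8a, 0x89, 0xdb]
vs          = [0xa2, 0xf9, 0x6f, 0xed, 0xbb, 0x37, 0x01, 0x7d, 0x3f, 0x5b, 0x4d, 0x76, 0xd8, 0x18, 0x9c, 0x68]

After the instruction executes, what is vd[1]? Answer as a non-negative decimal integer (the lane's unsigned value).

vd[1] = 31

lane count: 128 div 8 = 16
active while 15+j < 22, i.e. j ∈ [0,7) capped at 16 ⇒ 7
[0] add(0x42,0xa2) = 0xe4
[1] add(0x26,0xf9) = 0x1f
[2] add(0x39,0x6f) = 0xa8
[3] add(0xeb,0xed) = 0xd8
[4] add(0x0e,0xbb) = 0xc9
[5] add(0xd0,0x37) = 0x07
[6] add(0xc9,0x01) = 0xca
[7] tail/zero = 0x00
[8] tail/zero = 0x00
[9] tail/zero = 0x00
[10] tail/zero = 0x00
[11] tail/zero = 0x00
[12] tail/zero = 0x00
[13] tail/zero = 0x00
[14] tail/zero = 0x00
[15] tail/zero = 0x00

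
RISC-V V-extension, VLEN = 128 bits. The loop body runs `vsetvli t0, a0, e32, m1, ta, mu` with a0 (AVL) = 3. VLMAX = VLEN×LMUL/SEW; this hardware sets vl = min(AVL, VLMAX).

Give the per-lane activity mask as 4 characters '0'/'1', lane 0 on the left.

VLMAX = (128 × 1) / 32 = 4 lanes
AVL=3 ≤ VLMAX=4, so vl = 3
bits (lane 0 leftmost): 1110

predicate = 1110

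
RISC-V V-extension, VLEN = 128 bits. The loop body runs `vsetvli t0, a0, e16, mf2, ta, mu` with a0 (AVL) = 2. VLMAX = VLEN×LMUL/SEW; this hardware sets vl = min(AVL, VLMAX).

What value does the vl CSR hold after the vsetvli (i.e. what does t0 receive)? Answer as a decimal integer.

lanes per group: 128·1/2/16 = 4
vl = min(AVL, VLMAX) = min(2, 4) = 2

vl = 2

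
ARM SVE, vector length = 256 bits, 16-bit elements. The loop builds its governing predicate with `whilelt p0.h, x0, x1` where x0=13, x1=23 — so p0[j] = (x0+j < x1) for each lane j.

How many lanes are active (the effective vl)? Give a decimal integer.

lane count: 256 div 16 = 16
active while 13+j < 23, i.e. j ∈ [0,10) capped at 16 ⇒ 10

vl = 10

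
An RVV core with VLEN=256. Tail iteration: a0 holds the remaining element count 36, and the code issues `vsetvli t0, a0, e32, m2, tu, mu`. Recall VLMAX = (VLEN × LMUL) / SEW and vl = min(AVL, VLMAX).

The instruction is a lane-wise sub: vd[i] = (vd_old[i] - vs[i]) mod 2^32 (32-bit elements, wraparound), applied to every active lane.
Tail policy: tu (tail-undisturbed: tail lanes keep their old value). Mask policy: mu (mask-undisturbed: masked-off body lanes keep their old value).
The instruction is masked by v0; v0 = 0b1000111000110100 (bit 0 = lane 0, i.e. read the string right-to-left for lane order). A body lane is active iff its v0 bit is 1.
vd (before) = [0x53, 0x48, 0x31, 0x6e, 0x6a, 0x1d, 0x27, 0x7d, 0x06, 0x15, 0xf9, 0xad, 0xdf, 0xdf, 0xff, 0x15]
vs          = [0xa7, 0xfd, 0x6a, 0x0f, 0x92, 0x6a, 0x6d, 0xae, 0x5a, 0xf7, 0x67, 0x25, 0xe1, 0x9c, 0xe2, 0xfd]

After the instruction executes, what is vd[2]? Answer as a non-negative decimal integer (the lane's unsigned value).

vd[2] = 4294967239

lanes per group: 256·2/32 = 16
vl ← min(36, 16) = 16
  i=0: mask-off/keep → 83
  i=1: mask-off/keep → 72
  i=2: sub(0x31,0x6a) → 4294967239
  i=3: mask-off/keep → 110
  i=4: sub(0x6a,0x92) → 4294967256
  i=5: sub(0x1d,0x6a) → 4294967219
  i=6: mask-off/keep → 39
  i=7: mask-off/keep → 125
  i=8: mask-off/keep → 6
  i=9: sub(0x15,0xf7) → 4294967070
  i=10: sub(0xf9,0x67) → 146
  i=11: sub(0xad,0x25) → 136
  i=12: mask-off/keep → 223
  i=13: mask-off/keep → 223
  i=14: mask-off/keep → 255
  i=15: sub(0x15,0xfd) → 4294967064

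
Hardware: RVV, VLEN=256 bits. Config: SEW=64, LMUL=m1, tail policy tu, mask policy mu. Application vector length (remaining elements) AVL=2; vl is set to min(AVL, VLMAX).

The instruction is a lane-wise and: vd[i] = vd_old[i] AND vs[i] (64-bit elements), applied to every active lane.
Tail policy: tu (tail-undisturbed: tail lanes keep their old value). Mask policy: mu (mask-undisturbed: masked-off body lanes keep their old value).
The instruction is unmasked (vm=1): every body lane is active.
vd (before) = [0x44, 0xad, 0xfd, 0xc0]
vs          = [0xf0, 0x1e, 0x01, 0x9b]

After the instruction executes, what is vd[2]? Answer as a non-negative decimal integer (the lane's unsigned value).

VLMAX = (256 × 1) / 64 = 4 lanes
vl ← min(2, 4) = 2
  i=0: and(0x44,0xf0) → 64
  i=1: and(0xad,0x1e) → 12
  i=2: tail/keep → 253
  i=3: tail/keep → 192

vd[2] = 253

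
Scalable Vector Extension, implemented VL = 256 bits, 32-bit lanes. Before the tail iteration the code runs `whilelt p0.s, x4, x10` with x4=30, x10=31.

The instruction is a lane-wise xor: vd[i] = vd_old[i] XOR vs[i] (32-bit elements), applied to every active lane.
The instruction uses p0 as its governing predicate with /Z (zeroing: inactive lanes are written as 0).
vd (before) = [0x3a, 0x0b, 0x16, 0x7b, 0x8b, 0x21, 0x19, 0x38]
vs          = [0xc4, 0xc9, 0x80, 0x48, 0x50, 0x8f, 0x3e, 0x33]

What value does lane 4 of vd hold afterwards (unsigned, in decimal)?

vd[4] = 0

lane count: 256 div 32 = 8
active while 30+j < 31, i.e. j ∈ [0,1) capped at 8 ⇒ 1
  i=0: xor(0x3a,0xc4) → 254
  i=1: tail/zero → 0
  i=2: tail/zero → 0
  i=3: tail/zero → 0
  i=4: tail/zero → 0
  i=5: tail/zero → 0
  i=6: tail/zero → 0
  i=7: tail/zero → 0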